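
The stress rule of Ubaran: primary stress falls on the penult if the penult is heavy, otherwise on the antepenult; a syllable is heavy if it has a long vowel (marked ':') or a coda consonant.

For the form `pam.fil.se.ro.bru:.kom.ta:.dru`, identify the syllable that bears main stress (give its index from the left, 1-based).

Weights: 6 kom H, 7 ta: H, 8 dru L.
The penult (syllable 7, ta:) is heavy, so it takes stress.
Primary stress: syllable 7 → pam.fil.se.ro.bru:.kom.ˈta:.dru.

7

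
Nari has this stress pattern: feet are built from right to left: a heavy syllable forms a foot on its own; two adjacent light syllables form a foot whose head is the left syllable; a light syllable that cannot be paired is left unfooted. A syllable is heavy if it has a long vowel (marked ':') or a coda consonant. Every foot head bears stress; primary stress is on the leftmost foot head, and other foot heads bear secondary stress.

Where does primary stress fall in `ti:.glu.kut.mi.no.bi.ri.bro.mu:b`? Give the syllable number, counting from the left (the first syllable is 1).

1

Weights: 1 ti: H, 2 glu L, 3 kut H, 4 mi L, 5 no L, 6 bi L, 7 ri L, 8 bro L, 9 mu:b H.
Parse right to left (heavy = foot alone; LL = one foot; stranded L unfooted): (ˈti:) glu (ˈkut) mi (ˈno.bi) (ˈri.bro) (ˈmu:b).
Foot heads: 1, 3, 5, 7, 9.
Primary stress on the leftmost head = syllable 1.
Primary stress: syllable 1 → ˈti:.glu.kut.mi.no.bi.ri.bro.mu:b.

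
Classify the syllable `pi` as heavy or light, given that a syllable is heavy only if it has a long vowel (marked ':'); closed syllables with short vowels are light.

`pi`: short vowel, open (no coda). Short vowel → light.

light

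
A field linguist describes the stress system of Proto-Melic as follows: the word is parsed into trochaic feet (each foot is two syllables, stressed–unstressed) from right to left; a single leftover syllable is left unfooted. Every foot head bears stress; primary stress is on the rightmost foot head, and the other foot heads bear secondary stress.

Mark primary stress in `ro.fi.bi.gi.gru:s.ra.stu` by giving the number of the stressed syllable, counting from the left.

Parse right to left into trochaic (ˈσσ) feet: ro (ˈfi.bi) (ˈgi.gru:s) (ˈra.stu). Syllable 1 is left unfooted.
Foot heads (stressed positions): 2, 4, 6.
End Rule Rightmost: primary stress on the rightmost head = syllable 6.
Primary stress: syllable 6 → ro.fi.bi.gi.gru:s.ˈra.stu.

6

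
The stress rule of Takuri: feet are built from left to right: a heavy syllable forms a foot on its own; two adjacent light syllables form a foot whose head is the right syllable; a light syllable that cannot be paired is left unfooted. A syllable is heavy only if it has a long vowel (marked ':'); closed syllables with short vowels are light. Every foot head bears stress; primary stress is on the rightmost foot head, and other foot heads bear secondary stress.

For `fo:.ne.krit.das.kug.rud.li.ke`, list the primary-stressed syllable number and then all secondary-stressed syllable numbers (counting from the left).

primary 7, secondary 1, 3, 5

Weights: 1 fo: H, 2 ne L, 3 krit L, 4 das L, 5 kug L, 6 rud L, 7 li L, 8 ke L.
Parse left to right (heavy = foot alone; LL = one foot; stranded L unfooted): (ˈfo:) (ne.ˈkrit) (das.ˈkug) (rud.ˈli) ke.
Foot heads: 1, 3, 5, 7.
Primary stress on the rightmost head = syllable 7.
Secondary stress on 1, 3, 5: ˌfo:.ne.ˌkrit.das.ˌkug.rud.ˈli.ke.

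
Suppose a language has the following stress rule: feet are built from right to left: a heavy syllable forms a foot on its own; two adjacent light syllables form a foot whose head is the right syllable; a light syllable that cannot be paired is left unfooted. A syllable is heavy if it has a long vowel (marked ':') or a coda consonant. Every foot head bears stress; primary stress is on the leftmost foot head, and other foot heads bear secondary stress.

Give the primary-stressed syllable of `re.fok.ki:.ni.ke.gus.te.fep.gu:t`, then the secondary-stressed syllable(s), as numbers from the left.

primary 2, secondary 3, 5, 6, 8, 9

Weights: 1 re L, 2 fok H, 3 ki: H, 4 ni L, 5 ke L, 6 gus H, 7 te L, 8 fep H, 9 gu:t H.
Parse right to left (heavy = foot alone; LL = one foot; stranded L unfooted): re (ˈfok) (ˈki:) (ni.ˈke) (ˈgus) te (ˈfep) (ˈgu:t).
Foot heads: 2, 3, 5, 6, 8, 9.
Primary stress on the leftmost head = syllable 2.
Secondary stress on 3, 5, 6, 8, 9: re.ˈfok.ˌki:.ni.ˌke.ˌgus.te.ˌfep.ˌgu:t.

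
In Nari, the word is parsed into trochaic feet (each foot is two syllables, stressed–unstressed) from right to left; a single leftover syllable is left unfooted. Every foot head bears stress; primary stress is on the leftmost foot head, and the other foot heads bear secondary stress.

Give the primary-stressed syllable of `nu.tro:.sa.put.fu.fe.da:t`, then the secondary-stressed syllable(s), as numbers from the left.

Parse right to left into trochaic (ˈσσ) feet: nu (ˈtro:.sa) (ˈput.fu) (ˈfe.da:t). Syllable 1 is left unfooted.
Foot heads (stressed positions): 2, 4, 6.
End Rule Leftmost: primary stress on the leftmost head = syllable 2.
Secondary stress on 4, 6: nu.ˈtro:.sa.ˌput.fu.ˌfe.da:t.

primary 2, secondary 4, 6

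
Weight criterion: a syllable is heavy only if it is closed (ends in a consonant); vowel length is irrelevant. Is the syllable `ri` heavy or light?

light

`ri`: short vowel, open (no coda). Open (no coda) → light.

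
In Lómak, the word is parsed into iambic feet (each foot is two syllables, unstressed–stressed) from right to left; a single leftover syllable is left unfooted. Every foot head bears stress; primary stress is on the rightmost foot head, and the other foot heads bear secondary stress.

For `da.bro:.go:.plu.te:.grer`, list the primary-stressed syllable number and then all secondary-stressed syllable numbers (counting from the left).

primary 6, secondary 2, 4

Parse right to left into iambic (σˈσ) feet: (da.ˈbro:) (go:.ˈplu) (te:.ˈgrer).
Foot heads (stressed positions): 2, 4, 6.
End Rule Rightmost: primary stress on the rightmost head = syllable 6.
Secondary stress on 2, 4: da.ˌbro:.go:.ˌplu.te:.ˈgrer.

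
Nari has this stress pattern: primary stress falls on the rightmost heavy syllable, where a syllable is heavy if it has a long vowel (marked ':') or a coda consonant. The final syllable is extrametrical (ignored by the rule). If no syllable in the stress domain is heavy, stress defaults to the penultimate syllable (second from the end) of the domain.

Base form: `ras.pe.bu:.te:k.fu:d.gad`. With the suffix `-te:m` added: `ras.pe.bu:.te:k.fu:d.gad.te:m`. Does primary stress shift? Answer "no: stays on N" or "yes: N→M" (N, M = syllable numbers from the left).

yes: 5→6

Base `ras.pe.bu:.te:k.fu:d.gad` (6 syllables):
  The final syllable (6, gad) is extrametrical; the stress domain is syllables 1–5.
  Weights: 1 ras H, 2 pe L, 3 bu: H, 4 te:k H, 5 fu:d H.
  Heavy syllables in the domain: 1, 3, 4, 5. The rightmost is syllable 5 (fu:d).
  → primary stress on syllable 5.
Suffixed `ras.pe.bu:.te:k.fu:d.gad.te:m` (7 syllables):
  The final syllable (7, te:m) is extrametrical; the stress domain is syllables 1–6.
  Weights: 1 ras H, 2 pe L, 3 bu: H, 4 te:k H, 5 fu:d H, 6 gad H.
  Heavy syllables in the domain: 1, 3, 4, 5, 6. The rightmost is syllable 6 (gad).
  → primary stress on syllable 6.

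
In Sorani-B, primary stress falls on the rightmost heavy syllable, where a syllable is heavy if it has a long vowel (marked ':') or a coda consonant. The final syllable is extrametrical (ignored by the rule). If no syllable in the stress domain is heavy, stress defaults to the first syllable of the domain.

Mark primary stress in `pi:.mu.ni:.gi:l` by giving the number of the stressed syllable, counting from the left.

3

The final syllable (4, gi:l) is extrametrical; the stress domain is syllables 1–3.
Weights: 1 pi: H, 2 mu L, 3 ni: H.
Heavy syllables in the domain: 1, 3. The rightmost is syllable 3 (ni:).
Primary stress: syllable 3 → pi:.mu.ˈni:.gi:l.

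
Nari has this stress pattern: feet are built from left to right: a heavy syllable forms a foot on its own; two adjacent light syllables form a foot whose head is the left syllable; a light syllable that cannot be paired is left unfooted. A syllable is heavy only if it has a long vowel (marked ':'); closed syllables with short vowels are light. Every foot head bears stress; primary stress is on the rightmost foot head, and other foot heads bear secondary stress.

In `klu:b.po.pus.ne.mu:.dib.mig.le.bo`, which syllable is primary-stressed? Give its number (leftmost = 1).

Weights: 1 klu:b H, 2 po L, 3 pus L, 4 ne L, 5 mu: H, 6 dib L, 7 mig L, 8 le L, 9 bo L.
Parse left to right (heavy = foot alone; LL = one foot; stranded L unfooted): (ˈklu:b) (ˈpo.pus) ne (ˈmu:) (ˈdib.mig) (ˈle.bo).
Foot heads: 1, 2, 5, 6, 8.
Primary stress on the rightmost head = syllable 8.
Primary stress: syllable 8 → klu:b.po.pus.ne.mu:.dib.mig.ˈle.bo.

8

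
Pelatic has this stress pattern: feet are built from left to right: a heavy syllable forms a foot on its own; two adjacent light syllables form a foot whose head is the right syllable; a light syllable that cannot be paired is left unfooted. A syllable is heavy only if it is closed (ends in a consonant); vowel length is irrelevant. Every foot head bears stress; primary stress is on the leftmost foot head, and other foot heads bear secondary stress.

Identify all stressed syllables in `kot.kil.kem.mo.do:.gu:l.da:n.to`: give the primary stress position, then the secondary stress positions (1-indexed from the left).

Weights: 1 kot H, 2 kil H, 3 kem H, 4 mo L, 5 do: L, 6 gu:l H, 7 da:n H, 8 to L.
Parse left to right (heavy = foot alone; LL = one foot; stranded L unfooted): (ˈkot) (ˈkil) (ˈkem) (mo.ˈdo:) (ˈgu:l) (ˈda:n) to.
Foot heads: 1, 2, 3, 5, 6, 7.
Primary stress on the leftmost head = syllable 1.
Secondary stress on 2, 3, 5, 6, 7: ˈkot.ˌkil.ˌkem.mo.ˌdo:.ˌgu:l.ˌda:n.to.

primary 1, secondary 2, 3, 5, 6, 7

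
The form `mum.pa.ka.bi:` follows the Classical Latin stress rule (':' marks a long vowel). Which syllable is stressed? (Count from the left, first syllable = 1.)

Classical Latin: stress the penult if heavy (long vowel or closed), else the antepenult.
Weights: 2 pa L, 3 ka L, 4 bi: H.
The penult (syllable 3, ka) is light, so stress falls on the antepenult (syllable 2, pa).
Stress on syllable 2: mum.ˈpa.ka.bi:.

2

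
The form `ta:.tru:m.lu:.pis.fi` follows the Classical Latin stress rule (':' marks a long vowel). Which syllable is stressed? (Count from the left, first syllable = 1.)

4

Classical Latin: stress the penult if heavy (long vowel or closed), else the antepenult.
Weights: 3 lu: H, 4 pis H, 5 fi L.
The penult (syllable 4, pis) is heavy, so it takes stress.
Stress on syllable 4: ta:.tru:m.lu:.ˈpis.fi.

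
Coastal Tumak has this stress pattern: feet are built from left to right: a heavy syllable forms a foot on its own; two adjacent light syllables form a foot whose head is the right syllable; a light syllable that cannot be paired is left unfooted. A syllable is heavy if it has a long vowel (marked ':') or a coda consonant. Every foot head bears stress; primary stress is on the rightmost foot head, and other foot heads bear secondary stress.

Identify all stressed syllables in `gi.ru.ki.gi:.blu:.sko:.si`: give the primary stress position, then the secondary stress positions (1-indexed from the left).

Weights: 1 gi L, 2 ru L, 3 ki L, 4 gi: H, 5 blu: H, 6 sko: H, 7 si L.
Parse left to right (heavy = foot alone; LL = one foot; stranded L unfooted): (gi.ˈru) ki (ˈgi:) (ˈblu:) (ˈsko:) si.
Foot heads: 2, 4, 5, 6.
Primary stress on the rightmost head = syllable 6.
Secondary stress on 2, 4, 5: gi.ˌru.ki.ˌgi:.ˌblu:.ˈsko:.si.

primary 6, secondary 2, 4, 5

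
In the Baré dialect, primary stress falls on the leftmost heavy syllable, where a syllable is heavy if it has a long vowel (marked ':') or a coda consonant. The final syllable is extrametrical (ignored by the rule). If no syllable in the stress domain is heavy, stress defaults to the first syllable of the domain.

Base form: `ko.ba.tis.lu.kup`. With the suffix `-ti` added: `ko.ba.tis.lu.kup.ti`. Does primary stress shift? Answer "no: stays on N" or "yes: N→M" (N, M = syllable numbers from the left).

no: stays on 3

Base `ko.ba.tis.lu.kup` (5 syllables):
  The final syllable (5, kup) is extrametrical; the stress domain is syllables 1–4.
  Weights: 1 ko L, 2 ba L, 3 tis H, 4 lu L.
  Heavy syllables in the domain: 3. The leftmost is syllable 3 (tis).
  → primary stress on syllable 3.
Suffixed `ko.ba.tis.lu.kup.ti` (6 syllables):
  The final syllable (6, ti) is extrametrical; the stress domain is syllables 1–5.
  Weights: 1 ko L, 2 ba L, 3 tis H, 4 lu L, 5 kup H.
  Heavy syllables in the domain: 3, 5. The leftmost is syllable 3 (tis).
  → primary stress on syllable 3.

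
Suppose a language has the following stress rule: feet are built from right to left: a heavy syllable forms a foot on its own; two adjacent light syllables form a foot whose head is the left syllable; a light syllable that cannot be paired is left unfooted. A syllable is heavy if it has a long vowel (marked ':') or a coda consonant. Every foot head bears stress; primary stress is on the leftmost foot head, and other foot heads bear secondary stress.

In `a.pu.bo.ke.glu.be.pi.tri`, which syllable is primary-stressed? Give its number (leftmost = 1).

Weights: 1 a L, 2 pu L, 3 bo L, 4 ke L, 5 glu L, 6 be L, 7 pi L, 8 tri L.
Parse right to left (heavy = foot alone; LL = one foot; stranded L unfooted): (ˈa.pu) (ˈbo.ke) (ˈglu.be) (ˈpi.tri).
Foot heads: 1, 3, 5, 7.
Primary stress on the leftmost head = syllable 1.
Primary stress: syllable 1 → ˈa.pu.bo.ke.glu.be.pi.tri.

1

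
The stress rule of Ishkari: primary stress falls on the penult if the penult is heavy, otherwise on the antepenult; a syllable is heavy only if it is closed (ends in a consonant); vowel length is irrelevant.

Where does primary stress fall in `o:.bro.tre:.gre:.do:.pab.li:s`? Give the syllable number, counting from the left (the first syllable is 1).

Weights: 5 do: L, 6 pab H, 7 li:s H.
The penult (syllable 6, pab) is heavy, so it takes stress.
Primary stress: syllable 6 → o:.bro.tre:.gre:.do:.ˈpab.li:s.

6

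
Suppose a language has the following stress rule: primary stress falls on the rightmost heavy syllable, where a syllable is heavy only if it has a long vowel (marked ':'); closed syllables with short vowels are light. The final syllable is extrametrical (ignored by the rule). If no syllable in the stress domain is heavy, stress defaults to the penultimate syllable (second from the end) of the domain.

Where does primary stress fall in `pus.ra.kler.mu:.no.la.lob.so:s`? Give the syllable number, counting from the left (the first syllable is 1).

4

The final syllable (8, so:s) is extrametrical; the stress domain is syllables 1–7.
Weights: 1 pus L, 2 ra L, 3 kler L, 4 mu: H, 5 no L, 6 la L, 7 lob L.
Heavy syllables in the domain: 4. The rightmost is syllable 4 (mu:).
Primary stress: syllable 4 → pus.ra.kler.ˈmu:.no.la.lob.so:s.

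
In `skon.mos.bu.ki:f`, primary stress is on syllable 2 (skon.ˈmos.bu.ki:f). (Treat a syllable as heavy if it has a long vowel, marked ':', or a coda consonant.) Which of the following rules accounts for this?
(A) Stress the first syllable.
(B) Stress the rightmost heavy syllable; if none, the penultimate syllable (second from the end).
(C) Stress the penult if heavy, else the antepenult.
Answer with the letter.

C

Rule A → syllable 1 (observed: 2).
Rule B → syllable 4 (observed: 2).
Rule C → syllable 2 ✓.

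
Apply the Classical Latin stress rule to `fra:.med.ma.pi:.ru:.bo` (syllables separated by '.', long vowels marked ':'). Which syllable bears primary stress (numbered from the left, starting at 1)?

Classical Latin: stress the penult if heavy (long vowel or closed), else the antepenult.
Weights: 4 pi: H, 5 ru: H, 6 bo L.
The penult (syllable 5, ru:) is heavy, so it takes stress.
Stress on syllable 5: fra:.med.ma.pi:.ˈru:.bo.

5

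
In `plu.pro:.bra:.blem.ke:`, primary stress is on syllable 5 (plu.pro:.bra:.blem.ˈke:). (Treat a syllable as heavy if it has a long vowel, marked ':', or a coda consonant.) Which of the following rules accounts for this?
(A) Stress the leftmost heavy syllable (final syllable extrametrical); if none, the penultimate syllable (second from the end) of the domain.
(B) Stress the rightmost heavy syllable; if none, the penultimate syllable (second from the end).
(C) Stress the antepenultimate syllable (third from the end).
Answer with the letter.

B

Rule A → syllable 2 (observed: 5).
Rule B → syllable 5 ✓.
Rule C → syllable 3 (observed: 5).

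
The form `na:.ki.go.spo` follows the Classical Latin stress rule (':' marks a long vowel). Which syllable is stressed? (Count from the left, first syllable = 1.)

2

Classical Latin: stress the penult if heavy (long vowel or closed), else the antepenult.
Weights: 2 ki L, 3 go L, 4 spo L.
The penult (syllable 3, go) is light, so stress falls on the antepenult (syllable 2, ki).
Stress on syllable 2: na:.ˈki.go.spo.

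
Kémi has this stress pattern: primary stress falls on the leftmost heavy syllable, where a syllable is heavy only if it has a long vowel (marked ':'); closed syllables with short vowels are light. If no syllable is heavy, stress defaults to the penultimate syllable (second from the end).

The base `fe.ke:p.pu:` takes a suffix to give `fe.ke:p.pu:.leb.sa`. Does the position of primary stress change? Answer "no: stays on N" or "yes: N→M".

no: stays on 2

Base `fe.ke:p.pu:` (3 syllables):
  Weights: 1 fe L, 2 ke:p H, 3 pu: H.
  Heavy syllables in the domain: 2, 3. The leftmost is syllable 2 (ke:p).
  → primary stress on syllable 2.
Suffixed `fe.ke:p.pu:.leb.sa` (5 syllables):
  Weights: 1 fe L, 2 ke:p H, 3 pu: H, 4 leb L, 5 sa L.
  Heavy syllables in the domain: 2, 3. The leftmost is syllable 2 (ke:p).
  → primary stress on syllable 2.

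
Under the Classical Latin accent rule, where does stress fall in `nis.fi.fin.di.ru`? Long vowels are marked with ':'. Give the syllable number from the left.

3

Classical Latin: stress the penult if heavy (long vowel or closed), else the antepenult.
Weights: 3 fin H, 4 di L, 5 ru L.
The penult (syllable 4, di) is light, so stress falls on the antepenult (syllable 3, fin).
Stress on syllable 3: nis.fi.ˈfin.di.ru.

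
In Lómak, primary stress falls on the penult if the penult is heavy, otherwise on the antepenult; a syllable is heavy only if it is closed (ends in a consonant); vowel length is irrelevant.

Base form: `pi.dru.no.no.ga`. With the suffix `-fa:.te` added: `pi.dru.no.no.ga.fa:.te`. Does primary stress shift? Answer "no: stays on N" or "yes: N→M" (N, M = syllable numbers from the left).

yes: 3→5

Base `pi.dru.no.no.ga` (5 syllables):
  Weights: 3 no L, 4 no L, 5 ga L.
  The penult (syllable 4, no) is light, so stress falls on the antepenult (syllable 3, no).
  → primary stress on syllable 3.
Suffixed `pi.dru.no.no.ga.fa:.te` (7 syllables):
  Weights: 5 ga L, 6 fa: L, 7 te L.
  The penult (syllable 6, fa:) is light, so stress falls on the antepenult (syllable 5, ga).
  → primary stress on syllable 5.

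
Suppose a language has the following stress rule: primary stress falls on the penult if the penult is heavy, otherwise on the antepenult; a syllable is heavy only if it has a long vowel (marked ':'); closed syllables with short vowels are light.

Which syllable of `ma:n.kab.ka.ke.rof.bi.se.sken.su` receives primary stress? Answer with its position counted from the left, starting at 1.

Weights: 7 se L, 8 sken L, 9 su L.
The penult (syllable 8, sken) is light, so stress falls on the antepenult (syllable 7, se).
Primary stress: syllable 7 → ma:n.kab.ka.ke.rof.bi.ˈse.sken.su.

7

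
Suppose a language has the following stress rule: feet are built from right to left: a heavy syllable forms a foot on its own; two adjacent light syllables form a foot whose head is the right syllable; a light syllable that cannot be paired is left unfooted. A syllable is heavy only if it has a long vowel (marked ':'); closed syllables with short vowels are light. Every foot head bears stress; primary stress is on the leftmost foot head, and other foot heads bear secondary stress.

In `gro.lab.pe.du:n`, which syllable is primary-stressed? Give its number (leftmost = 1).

3

Weights: 1 gro L, 2 lab L, 3 pe L, 4 du:n H.
Parse right to left (heavy = foot alone; LL = one foot; stranded L unfooted): gro (lab.ˈpe) (ˈdu:n).
Foot heads: 3, 4.
Primary stress on the leftmost head = syllable 3.
Primary stress: syllable 3 → gro.lab.ˈpe.du:n.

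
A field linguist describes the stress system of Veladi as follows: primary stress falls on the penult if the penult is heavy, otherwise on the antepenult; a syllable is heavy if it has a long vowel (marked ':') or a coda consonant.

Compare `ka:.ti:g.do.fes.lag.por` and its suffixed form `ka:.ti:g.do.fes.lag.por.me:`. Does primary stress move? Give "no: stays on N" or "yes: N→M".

Base `ka:.ti:g.do.fes.lag.por` (6 syllables):
  Weights: 4 fes H, 5 lag H, 6 por H.
  The penult (syllable 5, lag) is heavy, so it takes stress.
  → primary stress on syllable 5.
Suffixed `ka:.ti:g.do.fes.lag.por.me:` (7 syllables):
  Weights: 5 lag H, 6 por H, 7 me: H.
  The penult (syllable 6, por) is heavy, so it takes stress.
  → primary stress on syllable 6.

yes: 5→6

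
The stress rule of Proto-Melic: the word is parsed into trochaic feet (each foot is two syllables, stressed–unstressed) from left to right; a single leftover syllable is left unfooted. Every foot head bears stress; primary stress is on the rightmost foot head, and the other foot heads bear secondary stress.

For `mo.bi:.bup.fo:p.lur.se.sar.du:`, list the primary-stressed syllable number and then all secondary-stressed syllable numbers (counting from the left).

Parse left to right into trochaic (ˈσσ) feet: (ˈmo.bi:) (ˈbup.fo:p) (ˈlur.se) (ˈsar.du:).
Foot heads (stressed positions): 1, 3, 5, 7.
End Rule Rightmost: primary stress on the rightmost head = syllable 7.
Secondary stress on 1, 3, 5: ˌmo.bi:.ˌbup.fo:p.ˌlur.se.ˈsar.du:.

primary 7, secondary 1, 3, 5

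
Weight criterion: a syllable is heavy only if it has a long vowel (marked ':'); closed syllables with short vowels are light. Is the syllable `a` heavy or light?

light

`a`: short vowel, open (no coda). Short vowel → light.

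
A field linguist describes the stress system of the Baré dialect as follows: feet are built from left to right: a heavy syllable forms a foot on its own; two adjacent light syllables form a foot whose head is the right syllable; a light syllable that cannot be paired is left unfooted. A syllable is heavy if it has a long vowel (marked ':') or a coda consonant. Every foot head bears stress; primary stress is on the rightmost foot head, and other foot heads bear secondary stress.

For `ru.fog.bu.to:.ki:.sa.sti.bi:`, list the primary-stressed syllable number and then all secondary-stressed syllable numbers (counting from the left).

primary 8, secondary 2, 4, 5, 7

Weights: 1 ru L, 2 fog H, 3 bu L, 4 to: H, 5 ki: H, 6 sa L, 7 sti L, 8 bi: H.
Parse left to right (heavy = foot alone; LL = one foot; stranded L unfooted): ru (ˈfog) bu (ˈto:) (ˈki:) (sa.ˈsti) (ˈbi:).
Foot heads: 2, 4, 5, 7, 8.
Primary stress on the rightmost head = syllable 8.
Secondary stress on 2, 4, 5, 7: ru.ˌfog.bu.ˌto:.ˌki:.sa.ˌsti.ˈbi:.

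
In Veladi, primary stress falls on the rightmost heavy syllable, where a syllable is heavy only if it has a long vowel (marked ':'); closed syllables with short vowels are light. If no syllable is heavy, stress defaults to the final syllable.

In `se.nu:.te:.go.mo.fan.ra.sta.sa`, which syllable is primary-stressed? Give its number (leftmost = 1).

Weights: 1 se L, 2 nu: H, 3 te: H, 4 go L, 5 mo L, 6 fan L, 7 ra L, 8 sta L, 9 sa L.
Heavy syllables in the domain: 2, 3. The rightmost is syllable 3 (te:).
Primary stress: syllable 3 → se.nu:.ˈte:.go.mo.fan.ra.sta.sa.

3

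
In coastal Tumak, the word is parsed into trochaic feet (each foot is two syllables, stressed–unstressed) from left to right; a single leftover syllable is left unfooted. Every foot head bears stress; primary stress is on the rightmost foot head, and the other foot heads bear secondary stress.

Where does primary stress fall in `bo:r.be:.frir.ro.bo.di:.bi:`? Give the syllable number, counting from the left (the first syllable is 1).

5

Parse left to right into trochaic (ˈσσ) feet: (ˈbo:r.be:) (ˈfrir.ro) (ˈbo.di:) bi:. Syllable 7 is left unfooted.
Foot heads (stressed positions): 1, 3, 5.
End Rule Rightmost: primary stress on the rightmost head = syllable 5.
Primary stress: syllable 5 → bo:r.be:.frir.ro.ˈbo.di:.bi:.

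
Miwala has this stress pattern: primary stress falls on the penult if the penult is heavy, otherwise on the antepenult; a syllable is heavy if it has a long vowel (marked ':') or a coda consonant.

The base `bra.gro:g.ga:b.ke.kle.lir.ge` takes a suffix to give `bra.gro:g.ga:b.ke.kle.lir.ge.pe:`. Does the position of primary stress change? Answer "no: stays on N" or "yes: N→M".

Base `bra.gro:g.ga:b.ke.kle.lir.ge` (7 syllables):
  Weights: 5 kle L, 6 lir H, 7 ge L.
  The penult (syllable 6, lir) is heavy, so it takes stress.
  → primary stress on syllable 6.
Suffixed `bra.gro:g.ga:b.ke.kle.lir.ge.pe:` (8 syllables):
  Weights: 6 lir H, 7 ge L, 8 pe: H.
  The penult (syllable 7, ge) is light, so stress falls on the antepenult (syllable 6, lir).
  → primary stress on syllable 6.

no: stays on 6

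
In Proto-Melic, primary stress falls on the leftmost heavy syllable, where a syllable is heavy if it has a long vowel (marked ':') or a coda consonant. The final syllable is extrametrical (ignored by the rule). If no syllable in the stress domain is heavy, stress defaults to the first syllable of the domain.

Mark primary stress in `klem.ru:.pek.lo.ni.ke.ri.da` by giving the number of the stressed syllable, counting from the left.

The final syllable (8, da) is extrametrical; the stress domain is syllables 1–7.
Weights: 1 klem H, 2 ru: H, 3 pek H, 4 lo L, 5 ni L, 6 ke L, 7 ri L.
Heavy syllables in the domain: 1, 2, 3. The leftmost is syllable 1 (klem).
Primary stress: syllable 1 → ˈklem.ru:.pek.lo.ni.ke.ri.da.

1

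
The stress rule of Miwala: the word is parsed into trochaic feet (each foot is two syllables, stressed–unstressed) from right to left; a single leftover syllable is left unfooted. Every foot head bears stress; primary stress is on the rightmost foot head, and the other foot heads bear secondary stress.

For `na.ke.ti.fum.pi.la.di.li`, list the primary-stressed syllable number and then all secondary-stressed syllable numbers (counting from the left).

primary 7, secondary 1, 3, 5

Parse right to left into trochaic (ˈσσ) feet: (ˈna.ke) (ˈti.fum) (ˈpi.la) (ˈdi.li).
Foot heads (stressed positions): 1, 3, 5, 7.
End Rule Rightmost: primary stress on the rightmost head = syllable 7.
Secondary stress on 1, 3, 5: ˌna.ke.ˌti.fum.ˌpi.la.ˈdi.li.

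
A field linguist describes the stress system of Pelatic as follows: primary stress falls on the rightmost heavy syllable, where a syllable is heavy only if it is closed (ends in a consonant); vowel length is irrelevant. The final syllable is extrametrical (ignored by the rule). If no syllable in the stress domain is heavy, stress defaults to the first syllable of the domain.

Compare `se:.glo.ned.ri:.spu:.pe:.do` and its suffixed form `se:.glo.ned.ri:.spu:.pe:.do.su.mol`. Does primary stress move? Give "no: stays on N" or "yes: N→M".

Base `se:.glo.ned.ri:.spu:.pe:.do` (7 syllables):
  The final syllable (7, do) is extrametrical; the stress domain is syllables 1–6.
  Weights: 1 se: L, 2 glo L, 3 ned H, 4 ri: L, 5 spu: L, 6 pe: L.
  Heavy syllables in the domain: 3. The rightmost is syllable 3 (ned).
  → primary stress on syllable 3.
Suffixed `se:.glo.ned.ri:.spu:.pe:.do.su.mol` (9 syllables):
  The final syllable (9, mol) is extrametrical; the stress domain is syllables 1–8.
  Weights: 1 se: L, 2 glo L, 3 ned H, 4 ri: L, 5 spu: L, 6 pe: L, 7 do L, 8 su L.
  Heavy syllables in the domain: 3. The rightmost is syllable 3 (ned).
  → primary stress on syllable 3.

no: stays on 3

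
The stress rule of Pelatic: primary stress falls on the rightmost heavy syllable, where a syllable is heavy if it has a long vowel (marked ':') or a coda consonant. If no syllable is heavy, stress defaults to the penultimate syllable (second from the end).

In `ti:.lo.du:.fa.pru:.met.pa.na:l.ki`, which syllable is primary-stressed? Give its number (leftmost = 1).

8

Weights: 1 ti: H, 2 lo L, 3 du: H, 4 fa L, 5 pru: H, 6 met H, 7 pa L, 8 na:l H, 9 ki L.
Heavy syllables in the domain: 1, 3, 5, 6, 8. The rightmost is syllable 8 (na:l).
Primary stress: syllable 8 → ti:.lo.du:.fa.pru:.met.pa.ˈna:l.ki.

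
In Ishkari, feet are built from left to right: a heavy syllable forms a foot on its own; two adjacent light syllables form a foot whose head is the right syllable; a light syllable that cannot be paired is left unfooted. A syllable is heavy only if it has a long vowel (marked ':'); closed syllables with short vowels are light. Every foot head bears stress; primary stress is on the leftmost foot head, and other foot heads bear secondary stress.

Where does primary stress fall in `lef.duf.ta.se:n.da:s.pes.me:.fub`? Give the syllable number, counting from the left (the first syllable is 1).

2

Weights: 1 lef L, 2 duf L, 3 ta L, 4 se:n H, 5 da:s H, 6 pes L, 7 me: H, 8 fub L.
Parse left to right (heavy = foot alone; LL = one foot; stranded L unfooted): (lef.ˈduf) ta (ˈse:n) (ˈda:s) pes (ˈme:) fub.
Foot heads: 2, 4, 5, 7.
Primary stress on the leftmost head = syllable 2.
Primary stress: syllable 2 → lef.ˈduf.ta.se:n.da:s.pes.me:.fub.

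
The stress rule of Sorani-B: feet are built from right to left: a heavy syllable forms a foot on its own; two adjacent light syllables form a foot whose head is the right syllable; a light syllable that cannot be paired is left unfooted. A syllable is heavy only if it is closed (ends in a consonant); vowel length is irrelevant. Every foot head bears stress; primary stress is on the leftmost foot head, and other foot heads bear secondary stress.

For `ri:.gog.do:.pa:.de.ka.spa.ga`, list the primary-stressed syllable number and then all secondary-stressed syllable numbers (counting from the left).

Weights: 1 ri: L, 2 gog H, 3 do: L, 4 pa: L, 5 de L, 6 ka L, 7 spa L, 8 ga L.
Parse right to left (heavy = foot alone; LL = one foot; stranded L unfooted): ri: (ˈgog) (do:.ˈpa:) (de.ˈka) (spa.ˈga).
Foot heads: 2, 4, 6, 8.
Primary stress on the leftmost head = syllable 2.
Secondary stress on 4, 6, 8: ri:.ˈgog.do:.ˌpa:.de.ˌka.spa.ˌga.

primary 2, secondary 4, 6, 8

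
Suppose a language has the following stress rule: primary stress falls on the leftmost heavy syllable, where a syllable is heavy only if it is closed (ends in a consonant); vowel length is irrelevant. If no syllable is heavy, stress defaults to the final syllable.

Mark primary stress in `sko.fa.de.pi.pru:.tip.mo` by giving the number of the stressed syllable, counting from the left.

Weights: 1 sko L, 2 fa L, 3 de L, 4 pi L, 5 pru: L, 6 tip H, 7 mo L.
Heavy syllables in the domain: 6. The leftmost is syllable 6 (tip).
Primary stress: syllable 6 → sko.fa.de.pi.pru:.ˈtip.mo.

6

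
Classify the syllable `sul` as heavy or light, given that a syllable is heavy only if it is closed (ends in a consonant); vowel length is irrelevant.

`sul`: short vowel, closed (coda /l/). Closed (coda /l/) → heavy.

heavy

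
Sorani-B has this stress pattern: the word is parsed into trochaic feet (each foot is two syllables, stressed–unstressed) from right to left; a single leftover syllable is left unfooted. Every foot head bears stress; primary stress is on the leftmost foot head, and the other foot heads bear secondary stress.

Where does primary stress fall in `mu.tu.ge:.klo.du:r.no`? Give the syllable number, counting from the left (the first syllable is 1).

1

Parse right to left into trochaic (ˈσσ) feet: (ˈmu.tu) (ˈge:.klo) (ˈdu:r.no).
Foot heads (stressed positions): 1, 3, 5.
End Rule Leftmost: primary stress on the leftmost head = syllable 1.
Primary stress: syllable 1 → ˈmu.tu.ge:.klo.du:r.no.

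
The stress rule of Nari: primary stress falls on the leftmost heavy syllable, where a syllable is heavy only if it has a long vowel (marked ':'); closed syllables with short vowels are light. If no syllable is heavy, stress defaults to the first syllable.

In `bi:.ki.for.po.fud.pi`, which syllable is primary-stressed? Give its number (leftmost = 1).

1

Weights: 1 bi: H, 2 ki L, 3 for L, 4 po L, 5 fud L, 6 pi L.
Heavy syllables in the domain: 1. The leftmost is syllable 1 (bi:).
Primary stress: syllable 1 → ˈbi:.ki.for.po.fud.pi.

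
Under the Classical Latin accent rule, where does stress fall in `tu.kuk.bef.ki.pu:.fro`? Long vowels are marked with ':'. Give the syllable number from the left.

Classical Latin: stress the penult if heavy (long vowel or closed), else the antepenult.
Weights: 4 ki L, 5 pu: H, 6 fro L.
The penult (syllable 5, pu:) is heavy, so it takes stress.
Stress on syllable 5: tu.kuk.bef.ki.ˈpu:.fro.

5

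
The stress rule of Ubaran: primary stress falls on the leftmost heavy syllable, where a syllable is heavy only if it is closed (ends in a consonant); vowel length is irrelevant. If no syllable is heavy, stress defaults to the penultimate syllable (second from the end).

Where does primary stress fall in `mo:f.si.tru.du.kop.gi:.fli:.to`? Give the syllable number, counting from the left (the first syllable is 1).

Weights: 1 mo:f H, 2 si L, 3 tru L, 4 du L, 5 kop H, 6 gi: L, 7 fli: L, 8 to L.
Heavy syllables in the domain: 1, 5. The leftmost is syllable 1 (mo:f).
Primary stress: syllable 1 → ˈmo:f.si.tru.du.kop.gi:.fli:.to.

1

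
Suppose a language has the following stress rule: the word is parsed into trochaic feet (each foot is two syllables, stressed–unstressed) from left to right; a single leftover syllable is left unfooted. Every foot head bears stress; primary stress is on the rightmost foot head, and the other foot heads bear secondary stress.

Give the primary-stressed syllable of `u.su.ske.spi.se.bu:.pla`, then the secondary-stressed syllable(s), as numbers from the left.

primary 5, secondary 1, 3

Parse left to right into trochaic (ˈσσ) feet: (ˈu.su) (ˈske.spi) (ˈse.bu:) pla. Syllable 7 is left unfooted.
Foot heads (stressed positions): 1, 3, 5.
End Rule Rightmost: primary stress on the rightmost head = syllable 5.
Secondary stress on 1, 3: ˌu.su.ˌske.spi.ˈse.bu:.pla.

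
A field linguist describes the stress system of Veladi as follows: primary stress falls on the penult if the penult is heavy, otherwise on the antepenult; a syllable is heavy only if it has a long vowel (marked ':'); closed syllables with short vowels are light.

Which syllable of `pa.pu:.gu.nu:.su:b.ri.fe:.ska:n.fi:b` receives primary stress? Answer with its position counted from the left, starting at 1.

8

Weights: 7 fe: H, 8 ska:n H, 9 fi:b H.
The penult (syllable 8, ska:n) is heavy, so it takes stress.
Primary stress: syllable 8 → pa.pu:.gu.nu:.su:b.ri.fe:.ˈska:n.fi:b.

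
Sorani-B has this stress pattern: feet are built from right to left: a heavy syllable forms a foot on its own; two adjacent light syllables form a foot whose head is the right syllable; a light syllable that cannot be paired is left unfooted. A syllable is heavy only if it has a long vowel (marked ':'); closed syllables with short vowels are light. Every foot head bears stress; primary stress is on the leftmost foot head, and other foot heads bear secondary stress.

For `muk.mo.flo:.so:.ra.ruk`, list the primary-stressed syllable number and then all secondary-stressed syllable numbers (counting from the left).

primary 2, secondary 3, 4, 6

Weights: 1 muk L, 2 mo L, 3 flo: H, 4 so: H, 5 ra L, 6 ruk L.
Parse right to left (heavy = foot alone; LL = one foot; stranded L unfooted): (muk.ˈmo) (ˈflo:) (ˈso:) (ra.ˈruk).
Foot heads: 2, 3, 4, 6.
Primary stress on the leftmost head = syllable 2.
Secondary stress on 3, 4, 6: muk.ˈmo.ˌflo:.ˌso:.ra.ˌruk.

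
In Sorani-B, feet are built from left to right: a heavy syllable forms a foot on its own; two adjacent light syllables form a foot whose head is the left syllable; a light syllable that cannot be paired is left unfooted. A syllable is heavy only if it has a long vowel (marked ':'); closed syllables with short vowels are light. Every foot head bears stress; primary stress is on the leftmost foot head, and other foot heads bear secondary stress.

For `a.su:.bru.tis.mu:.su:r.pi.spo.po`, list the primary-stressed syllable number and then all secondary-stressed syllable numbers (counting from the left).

Weights: 1 a L, 2 su: H, 3 bru L, 4 tis L, 5 mu: H, 6 su:r H, 7 pi L, 8 spo L, 9 po L.
Parse left to right (heavy = foot alone; LL = one foot; stranded L unfooted): a (ˈsu:) (ˈbru.tis) (ˈmu:) (ˈsu:r) (ˈpi.spo) po.
Foot heads: 2, 3, 5, 6, 7.
Primary stress on the leftmost head = syllable 2.
Secondary stress on 3, 5, 6, 7: a.ˈsu:.ˌbru.tis.ˌmu:.ˌsu:r.ˌpi.spo.po.

primary 2, secondary 3, 5, 6, 7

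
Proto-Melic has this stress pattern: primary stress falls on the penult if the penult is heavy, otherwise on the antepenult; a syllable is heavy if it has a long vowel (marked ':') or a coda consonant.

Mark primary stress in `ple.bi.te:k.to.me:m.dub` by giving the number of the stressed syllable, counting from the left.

Weights: 4 to L, 5 me:m H, 6 dub H.
The penult (syllable 5, me:m) is heavy, so it takes stress.
Primary stress: syllable 5 → ple.bi.te:k.to.ˈme:m.dub.

5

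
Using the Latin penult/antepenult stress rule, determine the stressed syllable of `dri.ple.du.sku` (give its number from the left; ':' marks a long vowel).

2

Classical Latin: stress the penult if heavy (long vowel or closed), else the antepenult.
Weights: 2 ple L, 3 du L, 4 sku L.
The penult (syllable 3, du) is light, so stress falls on the antepenult (syllable 2, ple).
Stress on syllable 2: dri.ˈple.du.sku.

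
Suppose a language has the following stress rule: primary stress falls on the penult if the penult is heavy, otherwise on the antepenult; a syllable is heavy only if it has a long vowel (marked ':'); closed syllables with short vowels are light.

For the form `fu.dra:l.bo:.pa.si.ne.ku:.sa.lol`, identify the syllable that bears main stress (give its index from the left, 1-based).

7

Weights: 7 ku: H, 8 sa L, 9 lol L.
The penult (syllable 8, sa) is light, so stress falls on the antepenult (syllable 7, ku:).
Primary stress: syllable 7 → fu.dra:l.bo:.pa.si.ne.ˈku:.sa.lol.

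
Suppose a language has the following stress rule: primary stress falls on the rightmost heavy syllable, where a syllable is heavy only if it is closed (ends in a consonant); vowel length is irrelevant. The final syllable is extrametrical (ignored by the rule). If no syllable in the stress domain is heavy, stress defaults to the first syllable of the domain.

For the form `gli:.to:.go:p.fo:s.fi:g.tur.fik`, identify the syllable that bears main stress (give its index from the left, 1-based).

The final syllable (7, fik) is extrametrical; the stress domain is syllables 1–6.
Weights: 1 gli: L, 2 to: L, 3 go:p H, 4 fo:s H, 5 fi:g H, 6 tur H.
Heavy syllables in the domain: 3, 4, 5, 6. The rightmost is syllable 6 (tur).
Primary stress: syllable 6 → gli:.to:.go:p.fo:s.fi:g.ˈtur.fik.

6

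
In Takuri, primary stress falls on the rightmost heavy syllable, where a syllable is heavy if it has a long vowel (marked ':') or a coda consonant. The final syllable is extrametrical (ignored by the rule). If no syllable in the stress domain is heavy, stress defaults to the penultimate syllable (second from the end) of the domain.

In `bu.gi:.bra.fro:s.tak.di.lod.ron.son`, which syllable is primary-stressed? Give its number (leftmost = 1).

The final syllable (9, son) is extrametrical; the stress domain is syllables 1–8.
Weights: 1 bu L, 2 gi: H, 3 bra L, 4 fro:s H, 5 tak H, 6 di L, 7 lod H, 8 ron H.
Heavy syllables in the domain: 2, 4, 5, 7, 8. The rightmost is syllable 8 (ron).
Primary stress: syllable 8 → bu.gi:.bra.fro:s.tak.di.lod.ˈron.son.

8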